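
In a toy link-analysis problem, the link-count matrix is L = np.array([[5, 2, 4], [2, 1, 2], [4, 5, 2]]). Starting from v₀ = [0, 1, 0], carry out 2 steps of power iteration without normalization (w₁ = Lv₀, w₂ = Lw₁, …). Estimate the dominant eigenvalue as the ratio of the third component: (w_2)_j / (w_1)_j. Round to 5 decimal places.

λ ≈ 4.60000

w1 = Lv₀ = (5·0 + 2·1 + 4·0; 2·0 + 1·1 + 2·0; 4·0 + 5·1 + 2·0) = (2, 1, 5)
w2 = Lw1 = (5·2 + 2·1 + 4·5; 2·2 + 1·1 + 2·5; 4·2 + 5·1 + 2·5) = (32, 15, 23)
Ratio at component: 23 / 5 = 4.60000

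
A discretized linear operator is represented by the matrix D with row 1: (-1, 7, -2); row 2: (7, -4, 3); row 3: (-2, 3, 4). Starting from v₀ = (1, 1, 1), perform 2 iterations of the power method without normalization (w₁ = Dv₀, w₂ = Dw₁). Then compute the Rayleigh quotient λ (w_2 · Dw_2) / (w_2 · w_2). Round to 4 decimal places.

w1 = Dv₀ = ((-1)·1 + 7·1 + (-2)·1; 7·1 + (-4)·1 + 3·1; (-2)·1 + 3·1 + 4·1) = (4, 6, 5)
w2 = Dw1 = ((-1)·4 + 7·6 + (-2)·5; 7·4 + (-4)·6 + 3·5; (-2)·4 + 3·6 + 4·5) = (28, 19, 30)
Dw2 = (45, 210, 121)
w2·Dw2 = 28·45 + 19·210 + 30·121 = 8880; w2·w2 = 28·28 + 19·19 + 30·30 = 2045
λ ≈ 8880/2045 = 4.3423

4.3423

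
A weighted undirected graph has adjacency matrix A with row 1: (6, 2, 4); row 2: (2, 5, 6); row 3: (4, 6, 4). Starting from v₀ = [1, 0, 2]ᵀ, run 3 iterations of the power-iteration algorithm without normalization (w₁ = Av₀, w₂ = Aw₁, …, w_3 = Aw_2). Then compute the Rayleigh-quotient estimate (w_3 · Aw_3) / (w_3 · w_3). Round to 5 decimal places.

λ ≈ 13.05811

w1 = Av₀ = (6·1 + 2·0 + 4·2; 2·1 + 5·0 + 6·2; 4·1 + 6·0 + 4·2) = (14, 14, 12)
w2 = Aw1 = (6·14 + 2·14 + 4·12; 2·14 + 5·14 + 6·12; 4·14 + 6·14 + 4·12) = (160, 170, 188)
w3 = Aw2 = (2052, 2298, 2412)
Aw3 = (26556, 30066, 31644)
w3·Aw3 = 2052·26556 + 2298·30066 + 2412·31644 = 199909908; w3·w3 = 2052·2052 + 2298·2298 + 2412·2412 = 15309252
λ ≈ 199909908/15309252 = 13.05811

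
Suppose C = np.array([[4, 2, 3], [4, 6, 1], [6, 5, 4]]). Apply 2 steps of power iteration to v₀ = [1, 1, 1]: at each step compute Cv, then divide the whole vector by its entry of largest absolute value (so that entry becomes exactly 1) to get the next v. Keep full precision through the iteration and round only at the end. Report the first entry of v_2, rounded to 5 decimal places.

Cv0 = (9.000000, 11.000000, 15.000000); divide by 15.000000 → v1 = (0.600000, 0.733333, 1.000000)
Cv1 = (6.866667, 7.800000, 11.266667); divide by 11.266667 → v2 = (0.609467, 0.692308, 1.000000)
Requested entry of v2: 103/169 = 0.60947

0.60947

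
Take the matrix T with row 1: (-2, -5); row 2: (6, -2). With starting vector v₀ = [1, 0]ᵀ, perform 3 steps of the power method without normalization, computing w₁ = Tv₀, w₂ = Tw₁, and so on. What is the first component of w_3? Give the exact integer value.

172

w1 = Tv₀ = ((-2)·1 + (-5)·0; 6·1 + (-2)·0) = (-2, 6)
w2 = Tw1 = ((-2)·(-2) + (-5)·6; 6·(-2) + (-2)·6) = (-26, -24)
w3 = Tw2 = (172, -108)
The requested component of w3 is 172.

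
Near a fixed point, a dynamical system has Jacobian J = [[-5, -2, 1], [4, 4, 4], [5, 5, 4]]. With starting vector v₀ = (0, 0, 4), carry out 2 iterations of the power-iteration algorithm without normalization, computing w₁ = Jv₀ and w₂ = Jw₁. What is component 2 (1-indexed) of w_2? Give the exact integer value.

w1 = Jv₀ = ((-5)·0 + (-2)·0 + 1·4; 4·0 + 4·0 + 4·4; 5·0 + 5·0 + 4·4) = (4, 16, 16)
w2 = Jw1 = ((-5)·4 + (-2)·16 + 1·16; 4·4 + 4·16 + 4·16; 5·4 + 5·16 + 4·16) = (-36, 144, 164)
The requested component of w2 is 144.

144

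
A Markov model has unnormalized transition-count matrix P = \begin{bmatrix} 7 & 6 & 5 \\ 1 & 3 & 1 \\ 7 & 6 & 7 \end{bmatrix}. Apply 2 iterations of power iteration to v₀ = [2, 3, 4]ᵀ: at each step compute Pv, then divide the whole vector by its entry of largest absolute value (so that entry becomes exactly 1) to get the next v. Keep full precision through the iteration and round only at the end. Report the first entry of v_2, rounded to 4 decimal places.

0.8627

Pv0 = (52.00000, 15.00000, 60.00000); divide by 60.00000 → v1 = (0.86667, 0.25000, 1.00000)
Pv1 = (12.56667, 2.61667, 14.56667); divide by 14.56667 → v2 = (0.86270, 0.17963, 1.00000)
Requested entry of v2: 754/874 = 0.8627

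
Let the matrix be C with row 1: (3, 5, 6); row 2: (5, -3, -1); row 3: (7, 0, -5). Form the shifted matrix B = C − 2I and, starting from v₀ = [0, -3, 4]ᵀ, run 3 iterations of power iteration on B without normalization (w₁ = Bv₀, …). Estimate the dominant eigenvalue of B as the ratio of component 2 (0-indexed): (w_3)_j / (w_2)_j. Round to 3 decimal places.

μ ≈ -9.811

B = C − 2I has rows (1, 5, 6); (5, -5, -1); (7, 0, -7)
w1 = Bv₀ = (1·0 + 5·(-3) + 6·4; 5·0 + (-5)·(-3) + (-1)·4; 7·0 + 0·(-3) + (-7)·4) = (9, 11, -28)
w2 = Bw1 = (1·9 + 5·11 + 6·(-28); 5·9 + (-5)·11 + (-1)·(-28); 7·9 + 0·11 + (-7)·(-28)) = (-104, 18, 259)
w3 = Bw2 = (1540, -869, -2541)
Ratio: -2541/259 = -9.811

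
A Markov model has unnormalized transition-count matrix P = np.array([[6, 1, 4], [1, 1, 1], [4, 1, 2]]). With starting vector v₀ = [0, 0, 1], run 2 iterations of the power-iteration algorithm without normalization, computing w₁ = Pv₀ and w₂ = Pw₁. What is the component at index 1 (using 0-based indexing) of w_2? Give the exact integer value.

w1 = Pv₀ = (6·0 + 1·0 + 4·1; 1·0 + 1·0 + 1·1; 4·0 + 1·0 + 2·1) = (4, 1, 2)
w2 = Pw1 = (6·4 + 1·1 + 4·2; 1·4 + 1·1 + 1·2; 4·4 + 1·1 + 2·2) = (33, 7, 21)
The requested component of w2 is 7.

7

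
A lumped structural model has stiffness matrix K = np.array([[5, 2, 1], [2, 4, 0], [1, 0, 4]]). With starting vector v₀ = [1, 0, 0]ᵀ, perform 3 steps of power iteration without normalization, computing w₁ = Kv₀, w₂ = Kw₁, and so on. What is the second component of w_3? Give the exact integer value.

w1 = Kv₀ = (5·1 + 2·0 + 1·0; 2·1 + 4·0 + 0·0; 1·1 + 0·0 + 4·0) = (5, 2, 1)
w2 = Kw1 = (5·5 + 2·2 + 1·1; 2·5 + 4·2 + 0·1; 1·5 + 0·2 + 4·1) = (30, 18, 9)
w3 = Kw2 = (195, 132, 66)
The requested component of w3 is 132.

132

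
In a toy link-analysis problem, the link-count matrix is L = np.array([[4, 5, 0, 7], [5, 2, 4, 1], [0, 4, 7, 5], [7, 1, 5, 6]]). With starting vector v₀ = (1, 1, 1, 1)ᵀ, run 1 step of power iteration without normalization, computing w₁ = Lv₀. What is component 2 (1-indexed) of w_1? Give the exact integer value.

w1 = Lv₀ = (4·1 + 5·1 + 0·1 + 7·1; 5·1 + 2·1 + 4·1 + 1·1; 0·1 + 4·1 + 7·1 + 5·1; 7·1 + 1·1 + 5·1 + 6·1) = (16, 12, 16, 19)
The requested component of w1 is 12.

12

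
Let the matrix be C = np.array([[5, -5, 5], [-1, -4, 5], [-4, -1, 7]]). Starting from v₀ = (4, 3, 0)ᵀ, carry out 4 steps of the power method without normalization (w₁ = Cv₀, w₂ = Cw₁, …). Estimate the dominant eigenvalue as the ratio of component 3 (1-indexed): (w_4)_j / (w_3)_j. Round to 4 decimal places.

4.5379

w1 = Cv₀ = (5·4 + (-5)·3 + 5·0; (-1)·4 + (-4)·3 + 5·0; (-4)·4 + (-1)·3 + 7·0) = (5, -16, -19)
w2 = Cw1 = (5·5 + (-5)·(-16) + 5·(-19); (-1)·5 + (-4)·(-16) + 5·(-19); (-4)·5 + (-1)·(-16) + 7·(-19)) = (10, -36, -137)
w3 = Cw2 = (-455, -551, -963)
w4 = Cw3 = (-4335, -2156, -4370)
Ratio at component: -4370 / -963 = 4.5379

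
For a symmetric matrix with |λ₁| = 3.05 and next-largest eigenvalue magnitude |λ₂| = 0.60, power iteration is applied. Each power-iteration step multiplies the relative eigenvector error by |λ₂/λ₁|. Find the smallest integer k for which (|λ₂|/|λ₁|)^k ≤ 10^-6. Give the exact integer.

9

|λ₂/λ₁| = 0.60/3.05 = 0.19672
Need k ≥ ln(10^-6) / ln(0.19672) = -13.8155 / -1.6260 ≈ 8.497
Smallest integer k satisfying the bound: 9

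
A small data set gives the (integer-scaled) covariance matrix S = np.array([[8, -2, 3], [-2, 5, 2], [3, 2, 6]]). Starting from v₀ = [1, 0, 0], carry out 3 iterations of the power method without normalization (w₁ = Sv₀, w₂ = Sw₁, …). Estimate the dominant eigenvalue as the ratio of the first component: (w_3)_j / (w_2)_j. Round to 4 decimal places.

w1 = Sv₀ = (8, -2, 3)
w2 = Sw1 = (77, -20, 38)
w3 = Sw2 = (770, -178, 419)
Ratio at component: 770 / 77 = 10.0000

λ ≈ 10.0000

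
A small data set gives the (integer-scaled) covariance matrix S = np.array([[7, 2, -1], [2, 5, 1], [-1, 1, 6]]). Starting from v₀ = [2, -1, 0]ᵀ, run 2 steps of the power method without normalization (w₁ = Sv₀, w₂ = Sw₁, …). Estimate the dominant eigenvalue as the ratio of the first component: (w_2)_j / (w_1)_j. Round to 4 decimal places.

w1 = Sv₀ = (7·2 + 2·(-1) + (-1)·0; 2·2 + 5·(-1) + 1·0; (-1)·2 + 1·(-1) + 6·0) = (12, -1, -3)
w2 = Sw1 = (7·12 + 2·(-1) + (-1)·(-3); 2·12 + 5·(-1) + 1·(-3); (-1)·12 + 1·(-1) + 6·(-3)) = (85, 16, -31)
Ratio at component: 85 / 12 = 7.0833

7.0833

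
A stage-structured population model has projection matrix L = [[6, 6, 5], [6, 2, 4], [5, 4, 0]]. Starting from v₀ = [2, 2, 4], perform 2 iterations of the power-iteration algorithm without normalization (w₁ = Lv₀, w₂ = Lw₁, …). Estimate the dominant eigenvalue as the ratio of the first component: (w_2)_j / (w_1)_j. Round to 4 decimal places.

12.4091

w1 = Lv₀ = (6·2 + 6·2 + 5·4; 6·2 + 2·2 + 4·4; 5·2 + 4·2 + 0·4) = (44, 32, 18)
w2 = Lw1 = (6·44 + 6·32 + 5·18; 6·44 + 2·32 + 4·18; 5·44 + 4·32 + 0·18) = (546, 400, 348)
Ratio at component: 546 / 44 = 12.4091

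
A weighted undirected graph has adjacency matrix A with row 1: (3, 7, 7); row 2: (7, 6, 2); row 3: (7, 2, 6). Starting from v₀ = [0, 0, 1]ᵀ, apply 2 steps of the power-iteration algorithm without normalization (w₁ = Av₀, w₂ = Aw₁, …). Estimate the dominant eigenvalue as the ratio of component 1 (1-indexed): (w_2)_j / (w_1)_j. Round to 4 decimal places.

11.0000

w1 = Av₀ = (3·0 + 7·0 + 7·1; 7·0 + 6·0 + 2·1; 7·0 + 2·0 + 6·1) = (7, 2, 6)
w2 = Aw1 = (3·7 + 7·2 + 7·6; 7·7 + 6·2 + 2·6; 7·7 + 2·2 + 6·6) = (77, 73, 89)
Ratio at component: 77 / 7 = 11.0000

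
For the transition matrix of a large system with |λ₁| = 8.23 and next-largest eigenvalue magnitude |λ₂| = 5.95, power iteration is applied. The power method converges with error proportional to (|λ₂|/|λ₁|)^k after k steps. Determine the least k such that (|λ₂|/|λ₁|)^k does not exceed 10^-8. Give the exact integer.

|λ₂/λ₁| = 5.95/8.23 = 0.72296
Need k ≥ ln(10^-8) / ln(0.72296) = -18.4207 / -0.3244 ≈ 56.785
Smallest integer k satisfying the bound: 57

57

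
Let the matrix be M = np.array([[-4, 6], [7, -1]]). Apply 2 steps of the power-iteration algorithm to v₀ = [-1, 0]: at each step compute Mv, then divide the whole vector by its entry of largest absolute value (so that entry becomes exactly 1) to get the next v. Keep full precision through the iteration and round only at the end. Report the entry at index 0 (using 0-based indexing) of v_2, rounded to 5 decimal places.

1.00000

Mv0 = (4.000000, -7.000000); divide by -7.000000 → v1 = (-0.571429, 1.000000)
Mv1 = (8.285714, -5.000000); divide by 8.285714 → v2 = (1.000000, -0.603448)
Requested entry of v2: -58/-58 = 1.00000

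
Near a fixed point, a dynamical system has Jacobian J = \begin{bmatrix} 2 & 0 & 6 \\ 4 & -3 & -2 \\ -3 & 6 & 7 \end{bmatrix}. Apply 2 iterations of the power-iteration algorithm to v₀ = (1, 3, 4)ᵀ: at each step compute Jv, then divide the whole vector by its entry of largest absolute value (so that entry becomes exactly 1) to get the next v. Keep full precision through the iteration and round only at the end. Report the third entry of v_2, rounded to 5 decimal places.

0.46774

Jv0 = (26.000000, -13.000000, 43.000000); divide by 43.000000 → v1 = (0.604651, -0.302326, 1.000000)
Jv1 = (7.209302, 1.325581, 3.372093); divide by 7.209302 → v2 = (1.000000, 0.183871, 0.467742)
Requested entry of v2: 145/310 = 0.46774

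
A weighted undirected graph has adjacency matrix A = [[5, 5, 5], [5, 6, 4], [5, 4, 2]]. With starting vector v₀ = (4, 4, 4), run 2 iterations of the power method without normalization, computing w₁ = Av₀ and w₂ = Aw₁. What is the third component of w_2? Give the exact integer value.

628

w1 = Av₀ = (60, 60, 44)
w2 = Aw1 = (820, 836, 628)
The requested component of w2 is 628.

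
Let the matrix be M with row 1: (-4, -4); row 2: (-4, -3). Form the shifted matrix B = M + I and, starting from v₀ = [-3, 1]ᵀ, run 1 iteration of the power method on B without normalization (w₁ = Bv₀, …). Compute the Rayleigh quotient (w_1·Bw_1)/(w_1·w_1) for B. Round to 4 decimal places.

-5.4000

B = M + I has rows (-3, -4); (-4, -2)
w1 = Bv₀ = (5, 10)
Bw1 = (-55, -40)
w1·Bw1 = -675; w1·w1 = 125; μ ≈ -675/125 = -5.4000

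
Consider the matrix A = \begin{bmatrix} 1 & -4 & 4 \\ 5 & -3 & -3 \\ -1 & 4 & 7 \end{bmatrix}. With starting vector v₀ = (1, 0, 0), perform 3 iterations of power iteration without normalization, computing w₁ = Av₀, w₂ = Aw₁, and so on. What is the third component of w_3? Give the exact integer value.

79

w1 = Av₀ = (1, 5, -1)
w2 = Aw1 = (-23, -7, 12)
w3 = Aw2 = (53, -130, 79)
The requested component of w3 is 79.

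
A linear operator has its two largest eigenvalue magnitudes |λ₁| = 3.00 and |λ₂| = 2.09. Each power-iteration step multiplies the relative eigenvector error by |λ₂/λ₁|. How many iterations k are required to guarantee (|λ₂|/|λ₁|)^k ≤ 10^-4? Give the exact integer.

26

|λ₂/λ₁| = 2.09/3.00 = 0.69667
Need k ≥ ln(10^-4) / ln(0.69667) = -9.2103 / -0.3614 ≈ 25.482
Smallest integer k satisfying the bound: 26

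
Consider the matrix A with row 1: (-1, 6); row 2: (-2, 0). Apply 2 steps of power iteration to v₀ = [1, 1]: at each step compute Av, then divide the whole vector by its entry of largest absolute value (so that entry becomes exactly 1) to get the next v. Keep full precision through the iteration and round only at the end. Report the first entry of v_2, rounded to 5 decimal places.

Av0 = (5.000000, -2.000000); divide by 5.000000 → v1 = (1.000000, -0.400000)
Av1 = (-3.400000, -2.000000); divide by -3.400000 → v2 = (1.000000, 0.588235)
Requested entry of v2: -17/-17 = 1.00000

1.00000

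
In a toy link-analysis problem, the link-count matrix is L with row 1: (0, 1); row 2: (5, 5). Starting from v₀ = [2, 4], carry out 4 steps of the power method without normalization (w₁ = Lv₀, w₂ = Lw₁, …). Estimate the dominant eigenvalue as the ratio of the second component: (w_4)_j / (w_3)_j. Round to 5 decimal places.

5.85000

w1 = Lv₀ = (4, 30)
w2 = Lw1 = (30, 170)
w3 = Lw2 = (170, 1000)
w4 = Lw3 = (1000, 5850)
Ratio at component: 5850 / 1000 = 5.85000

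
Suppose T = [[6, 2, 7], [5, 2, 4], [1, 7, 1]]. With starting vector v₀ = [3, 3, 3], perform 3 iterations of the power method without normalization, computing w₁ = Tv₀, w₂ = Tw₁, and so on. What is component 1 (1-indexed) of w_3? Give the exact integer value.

6069

w1 = Tv₀ = (6·3 + 2·3 + 7·3; 5·3 + 2·3 + 4·3; 1·3 + 7·3 + 1·3) = (45, 33, 27)
w2 = Tw1 = (6·45 + 2·33 + 7·27; 5·45 + 2·33 + 4·27; 1·45 + 7·33 + 1·27) = (525, 399, 303)
w3 = Tw2 = (6069, 4635, 3621)
The requested component of w3 is 6069.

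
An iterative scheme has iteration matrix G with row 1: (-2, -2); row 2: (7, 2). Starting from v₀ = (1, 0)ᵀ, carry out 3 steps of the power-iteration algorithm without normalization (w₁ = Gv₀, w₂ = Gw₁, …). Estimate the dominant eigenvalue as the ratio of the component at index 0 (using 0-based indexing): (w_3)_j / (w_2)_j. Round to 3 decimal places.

w1 = Gv₀ = (-2, 7)
w2 = Gw1 = (-10, 0)
w3 = Gw2 = (20, -70)
Ratio at component: 20 / -10 = -2.000

-2.000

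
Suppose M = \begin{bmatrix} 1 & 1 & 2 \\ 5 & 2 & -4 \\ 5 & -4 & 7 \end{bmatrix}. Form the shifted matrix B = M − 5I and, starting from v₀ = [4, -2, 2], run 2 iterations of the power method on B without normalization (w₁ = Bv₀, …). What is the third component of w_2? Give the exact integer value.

B = M − 5I has rows (-4, 1, 2); (5, -3, -4); (5, -4, 2)
w1 = Bv₀ = ((-4)·4 + 1·(-2) + 2·2; 5·4 + (-3)·(-2) + (-4)·2; 5·4 + (-4)·(-2) + 2·2) = (-14, 18, 32)
w2 = Bw1 = ((-4)·(-14) + 1·18 + 2·32; 5·(-14) + (-3)·18 + (-4)·32; 5·(-14) + (-4)·18 + 2·32) = (138, -252, -78)
Requested component of w2: -78

-78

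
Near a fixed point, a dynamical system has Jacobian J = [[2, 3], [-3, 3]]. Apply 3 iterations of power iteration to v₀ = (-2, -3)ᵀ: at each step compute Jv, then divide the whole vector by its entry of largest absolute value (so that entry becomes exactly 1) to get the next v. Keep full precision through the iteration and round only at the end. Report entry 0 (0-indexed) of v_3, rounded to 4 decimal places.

Jv0 = (-13.00000, -3.00000); divide by -13.00000 → v1 = (1.00000, 0.23077)
Jv1 = (2.69231, -2.30769); divide by 2.69231 → v2 = (1.00000, -0.85714)
Jv2 = (-0.57143, -5.57143); divide by -5.57143 → v3 = (0.10256, 1.00000)
Requested entry of v3: 20/195 = 0.1026

0.1026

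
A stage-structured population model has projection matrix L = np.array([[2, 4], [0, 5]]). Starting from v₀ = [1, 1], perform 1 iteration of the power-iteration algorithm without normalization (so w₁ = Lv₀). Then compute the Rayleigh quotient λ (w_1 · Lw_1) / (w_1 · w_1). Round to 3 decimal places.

w1 = Lv₀ = (6, 5)
Lw1 = (32, 25)
w1·Lw1 = 6·32 + 5·25 = 317; w1·w1 = 6·6 + 5·5 = 61
λ ≈ 317/61 = 5.197

5.197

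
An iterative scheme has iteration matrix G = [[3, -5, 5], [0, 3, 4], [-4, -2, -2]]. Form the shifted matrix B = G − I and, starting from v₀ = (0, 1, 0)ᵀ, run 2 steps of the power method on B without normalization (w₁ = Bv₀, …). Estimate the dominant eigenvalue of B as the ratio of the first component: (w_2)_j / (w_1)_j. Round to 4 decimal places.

B = G − I has rows (2, -5, 5); (0, 2, 4); (-4, -2, -3)
w1 = Bv₀ = (-5, 2, -2)
w2 = Bw1 = (-30, -4, 22)
Ratio: -30/-5 = 6.0000

μ ≈ 6.0000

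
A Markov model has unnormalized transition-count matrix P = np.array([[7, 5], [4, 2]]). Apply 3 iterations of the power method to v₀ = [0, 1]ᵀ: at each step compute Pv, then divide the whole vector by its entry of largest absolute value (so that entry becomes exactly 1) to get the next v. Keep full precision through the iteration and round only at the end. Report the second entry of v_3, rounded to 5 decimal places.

0.52414

Pv0 = (5.000000, 2.000000); divide by 5.000000 → v1 = (1.000000, 0.400000)
Pv1 = (9.000000, 4.800000); divide by 9.000000 → v2 = (1.000000, 0.533333)
Pv2 = (9.666667, 5.066667); divide by 9.666667 → v3 = (1.000000, 0.524138)
Requested entry of v3: 228/435 = 0.52414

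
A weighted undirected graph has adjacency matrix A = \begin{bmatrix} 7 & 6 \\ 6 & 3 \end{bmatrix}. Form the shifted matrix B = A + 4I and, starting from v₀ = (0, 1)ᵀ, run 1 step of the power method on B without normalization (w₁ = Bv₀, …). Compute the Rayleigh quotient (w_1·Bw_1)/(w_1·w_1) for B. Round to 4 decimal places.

B = A + 4I has rows (11, 6); (6, 7)
w1 = Bv₀ = (11·0 + 6·1; 6·0 + 7·1) = (6, 7)
Bw1 = (108, 85)
w1·Bw1 = 1243; w1·w1 = 85; μ ≈ 1243/85 = 14.6235

14.6235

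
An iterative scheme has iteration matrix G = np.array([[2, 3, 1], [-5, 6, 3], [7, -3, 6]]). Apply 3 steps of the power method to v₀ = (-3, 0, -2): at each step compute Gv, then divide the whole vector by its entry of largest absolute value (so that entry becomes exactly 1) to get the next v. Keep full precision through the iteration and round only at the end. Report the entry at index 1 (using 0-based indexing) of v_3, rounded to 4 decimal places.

Gv0 = (-8.00000, 9.00000, -33.00000); divide by -33.00000 → v1 = (0.24242, -0.27273, 1.00000)
Gv1 = (0.66667, 0.15152, 8.51515); divide by 8.51515 → v2 = (0.07829, 0.01779, 1.00000)
Gv2 = (1.20996, 2.71530, 6.49466); divide by 6.49466 → v3 = (0.18630, 0.41808, 1.00000)
Requested entry of v3: -763/-1825 = 0.4181

0.4181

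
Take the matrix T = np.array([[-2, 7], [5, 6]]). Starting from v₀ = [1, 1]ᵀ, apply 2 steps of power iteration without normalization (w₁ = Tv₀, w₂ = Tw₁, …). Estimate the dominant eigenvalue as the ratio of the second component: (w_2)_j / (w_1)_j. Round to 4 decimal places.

8.2727

w1 = Tv₀ = ((-2)·1 + 7·1; 5·1 + 6·1) = (5, 11)
w2 = Tw1 = ((-2)·5 + 7·11; 5·5 + 6·11) = (67, 91)
Ratio at component: 91 / 11 = 8.2727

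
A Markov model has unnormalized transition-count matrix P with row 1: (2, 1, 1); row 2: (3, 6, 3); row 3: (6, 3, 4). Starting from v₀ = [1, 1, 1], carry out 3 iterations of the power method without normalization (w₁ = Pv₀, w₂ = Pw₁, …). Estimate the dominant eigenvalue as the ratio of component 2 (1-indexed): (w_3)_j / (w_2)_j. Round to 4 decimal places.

w1 = Pv₀ = (2·1 + 1·1 + 1·1; 3·1 + 6·1 + 3·1; 6·1 + 3·1 + 4·1) = (4, 12, 13)
w2 = Pw1 = (2·4 + 1·12 + 1·13; 3·4 + 6·12 + 3·13; 6·4 + 3·12 + 4·13) = (33, 123, 112)
w3 = Pw2 = (301, 1173, 1015)
Ratio at component: 1173 / 123 = 9.5366

λ ≈ 9.5366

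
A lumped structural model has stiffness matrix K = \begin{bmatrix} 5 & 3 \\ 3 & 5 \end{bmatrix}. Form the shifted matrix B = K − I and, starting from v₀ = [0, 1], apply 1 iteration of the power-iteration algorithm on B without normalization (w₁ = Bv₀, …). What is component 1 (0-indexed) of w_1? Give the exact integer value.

4

B = K − I has rows (4, 3); (3, 4)
w1 = Bv₀ = (3, 4)
Requested component of w1: 4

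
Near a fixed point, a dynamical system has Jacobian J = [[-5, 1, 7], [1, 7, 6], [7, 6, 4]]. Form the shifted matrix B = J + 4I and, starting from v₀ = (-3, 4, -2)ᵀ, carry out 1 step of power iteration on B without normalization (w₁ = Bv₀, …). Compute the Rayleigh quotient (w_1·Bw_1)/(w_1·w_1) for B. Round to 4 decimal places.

6.5137

B = J + 4I has rows (-1, 1, 7); (1, 11, 6); (7, 6, 8)
w1 = Bv₀ = ((-1)·(-3) + 1·4 + 7·(-2); 1·(-3) + 11·4 + 6·(-2); 7·(-3) + 6·4 + 8·(-2)) = (-7, 29, -13)
Bw1 = (-55, 234, 21)
w1·Bw1 = 6898; w1·w1 = 1059; μ ≈ 6898/1059 = 6.5137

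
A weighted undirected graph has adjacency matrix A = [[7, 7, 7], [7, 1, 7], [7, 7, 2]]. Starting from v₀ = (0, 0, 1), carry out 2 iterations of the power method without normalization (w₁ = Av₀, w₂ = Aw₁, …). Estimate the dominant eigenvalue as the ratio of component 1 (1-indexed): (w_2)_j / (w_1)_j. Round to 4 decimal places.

w1 = Av₀ = (7, 7, 2)
w2 = Aw1 = (112, 70, 102)
Ratio at component: 112 / 7 = 16.0000

λ ≈ 16.0000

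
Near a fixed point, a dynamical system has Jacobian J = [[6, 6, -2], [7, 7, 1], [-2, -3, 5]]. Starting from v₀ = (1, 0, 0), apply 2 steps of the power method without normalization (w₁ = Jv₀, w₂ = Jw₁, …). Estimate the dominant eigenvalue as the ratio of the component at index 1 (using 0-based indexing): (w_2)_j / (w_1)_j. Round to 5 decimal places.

λ ≈ 12.71429

w1 = Jv₀ = (6·1 + 6·0 + (-2)·0; 7·1 + 7·0 + 1·0; (-2)·1 + (-3)·0 + 5·0) = (6, 7, -2)
w2 = Jw1 = (6·6 + 6·7 + (-2)·(-2); 7·6 + 7·7 + 1·(-2); (-2)·6 + (-3)·7 + 5·(-2)) = (82, 89, -43)
Ratio at component: 89 / 7 = 12.71429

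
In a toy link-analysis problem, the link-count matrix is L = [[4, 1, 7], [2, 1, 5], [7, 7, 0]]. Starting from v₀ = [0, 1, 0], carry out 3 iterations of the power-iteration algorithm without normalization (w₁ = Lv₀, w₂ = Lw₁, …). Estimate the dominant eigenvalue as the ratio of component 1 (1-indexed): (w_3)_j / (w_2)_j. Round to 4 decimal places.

λ ≈ 6.5185

w1 = Lv₀ = (4·0 + 1·1 + 7·0; 2·0 + 1·1 + 5·0; 7·0 + 7·1 + 0·0) = (1, 1, 7)
w2 = Lw1 = (4·1 + 1·1 + 7·7; 2·1 + 1·1 + 5·7; 7·1 + 7·1 + 0·7) = (54, 38, 14)
w3 = Lw2 = (352, 216, 644)
Ratio at component: 352 / 54 = 6.5185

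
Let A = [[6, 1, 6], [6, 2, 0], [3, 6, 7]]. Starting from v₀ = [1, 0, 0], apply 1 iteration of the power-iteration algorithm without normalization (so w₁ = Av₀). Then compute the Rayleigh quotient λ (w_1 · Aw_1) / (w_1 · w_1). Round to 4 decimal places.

10.7778

w1 = Av₀ = (6·1 + 1·0 + 6·0; 6·1 + 2·0 + 0·0; 3·1 + 6·0 + 7·0) = (6, 6, 3)
Aw1 = (60, 48, 75)
w1·Aw1 = 6·60 + 6·48 + 3·75 = 873; w1·w1 = 6·6 + 6·6 + 3·3 = 81
λ ≈ 873/81 = 10.7778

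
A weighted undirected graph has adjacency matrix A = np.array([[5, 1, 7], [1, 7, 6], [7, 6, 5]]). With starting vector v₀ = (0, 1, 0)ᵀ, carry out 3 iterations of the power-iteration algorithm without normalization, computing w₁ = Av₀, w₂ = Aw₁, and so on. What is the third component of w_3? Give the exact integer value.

1289

w1 = Av₀ = (1, 7, 6)
w2 = Aw1 = (54, 86, 79)
w3 = Aw2 = (909, 1130, 1289)
The requested component of w3 is 1289.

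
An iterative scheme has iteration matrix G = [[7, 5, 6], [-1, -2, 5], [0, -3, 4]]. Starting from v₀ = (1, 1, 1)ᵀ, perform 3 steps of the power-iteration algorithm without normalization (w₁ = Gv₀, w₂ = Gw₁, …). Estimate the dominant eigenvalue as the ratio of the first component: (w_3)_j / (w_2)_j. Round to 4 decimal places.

6.3169

w1 = Gv₀ = (7·1 + 5·1 + 6·1; (-1)·1 + (-2)·1 + 5·1; 0·1 + (-3)·1 + 4·1) = (18, 2, 1)
w2 = Gw1 = (7·18 + 5·2 + 6·1; (-1)·18 + (-2)·2 + 5·1; 0·18 + (-3)·2 + 4·1) = (142, -17, -2)
w3 = Gw2 = (897, -118, 43)
Ratio at component: 897 / 142 = 6.3169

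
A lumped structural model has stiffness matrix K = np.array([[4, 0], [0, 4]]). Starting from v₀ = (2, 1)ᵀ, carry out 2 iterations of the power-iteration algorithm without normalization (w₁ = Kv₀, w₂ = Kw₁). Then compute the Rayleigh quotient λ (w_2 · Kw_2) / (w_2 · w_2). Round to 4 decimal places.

4.0000

w1 = Kv₀ = (4·2 + 0·1; 0·2 + 4·1) = (8, 4)
w2 = Kw1 = (4·8 + 0·4; 0·8 + 4·4) = (32, 16)
Kw2 = (128, 64)
w2·Kw2 = 32·128 + 16·64 = 5120; w2·w2 = 32·32 + 16·16 = 1280
λ ≈ 5120/1280 = 4.0000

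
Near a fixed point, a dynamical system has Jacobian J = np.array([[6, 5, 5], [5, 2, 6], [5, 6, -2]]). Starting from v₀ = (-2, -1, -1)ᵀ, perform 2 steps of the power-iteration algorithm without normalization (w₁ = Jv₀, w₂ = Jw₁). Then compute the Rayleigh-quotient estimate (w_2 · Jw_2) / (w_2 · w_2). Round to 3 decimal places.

13.175

w1 = Jv₀ = (-22, -18, -14)
w2 = Jw1 = (-292, -230, -190)
Jw2 = (-3852, -3060, -2460)
w2·Jw2 = (-292)·(-3852) + (-230)·(-3060) + (-190)·(-2460) = 2295984; w2·w2 = (-292)·(-292) + (-230)·(-230) + (-190)·(-190) = 174264
λ ≈ 2295984/174264 = 13.175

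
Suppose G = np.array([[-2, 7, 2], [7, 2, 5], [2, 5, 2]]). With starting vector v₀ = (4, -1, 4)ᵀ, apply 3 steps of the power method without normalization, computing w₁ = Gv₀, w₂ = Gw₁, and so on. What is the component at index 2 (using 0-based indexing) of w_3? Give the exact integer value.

1682

w1 = Gv₀ = ((-2)·4 + 7·(-1) + 2·4; 7·4 + 2·(-1) + 5·4; 2·4 + 5·(-1) + 2·4) = (-7, 46, 11)
w2 = Gw1 = ((-2)·(-7) + 7·46 + 2·11; 7·(-7) + 2·46 + 5·11; 2·(-7) + 5·46 + 2·11) = (358, 98, 238)
w3 = Gw2 = (446, 3892, 1682)
The requested component of w3 is 1682.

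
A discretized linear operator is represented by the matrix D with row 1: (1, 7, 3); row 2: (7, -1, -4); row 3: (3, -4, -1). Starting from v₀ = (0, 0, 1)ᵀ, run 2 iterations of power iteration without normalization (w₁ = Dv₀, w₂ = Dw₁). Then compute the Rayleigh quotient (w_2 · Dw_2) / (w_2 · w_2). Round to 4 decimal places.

-9.7788

w1 = Dv₀ = (1·0 + 7·0 + 3·1; 7·0 + (-1)·0 + (-4)·1; 3·0 + (-4)·0 + (-1)·1) = (3, -4, -1)
w2 = Dw1 = (1·3 + 7·(-4) + 3·(-1); 7·3 + (-1)·(-4) + (-4)·(-1); 3·3 + (-4)·(-4) + (-1)·(-1)) = (-28, 29, 26)
Dw2 = (253, -329, -226)
w2·Dw2 = (-28)·253 + 29·(-329) + 26·(-226) = -22501; w2·w2 = (-28)·(-28) + 29·29 + 26·26 = 2301
λ ≈ -22501/2301 = -9.7788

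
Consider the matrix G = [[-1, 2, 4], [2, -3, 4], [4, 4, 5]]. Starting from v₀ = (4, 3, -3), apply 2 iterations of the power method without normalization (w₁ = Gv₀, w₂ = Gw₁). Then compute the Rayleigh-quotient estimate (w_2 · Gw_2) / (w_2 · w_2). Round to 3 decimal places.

w1 = Gv₀ = ((-1)·4 + 2·3 + 4·(-3); 2·4 + (-3)·3 + 4·(-3); 4·4 + 4·3 + 5·(-3)) = (-10, -13, 13)
w2 = Gw1 = ((-1)·(-10) + 2·(-13) + 4·13; 2·(-10) + (-3)·(-13) + 4·13; 4·(-10) + 4·(-13) + 5·13) = (36, 71, -27)
Gw2 = (-2, -249, 293)
w2·Gw2 = 36·(-2) + 71·(-249) + (-27)·293 = -25662; w2·w2 = 36·36 + 71·71 + (-27)·(-27) = 7066
λ ≈ -25662/7066 = -3.632

λ ≈ -3.632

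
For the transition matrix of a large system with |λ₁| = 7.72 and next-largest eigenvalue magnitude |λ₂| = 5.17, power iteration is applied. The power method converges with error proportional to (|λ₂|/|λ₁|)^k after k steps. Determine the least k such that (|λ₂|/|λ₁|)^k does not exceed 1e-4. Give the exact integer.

|λ₂/λ₁| = 5.17/7.72 = 0.66969
Need k ≥ ln(1e-4) / ln(0.66969) = -9.2103 / -0.4009 ≈ 22.972
Smallest integer k satisfying the bound: 23

23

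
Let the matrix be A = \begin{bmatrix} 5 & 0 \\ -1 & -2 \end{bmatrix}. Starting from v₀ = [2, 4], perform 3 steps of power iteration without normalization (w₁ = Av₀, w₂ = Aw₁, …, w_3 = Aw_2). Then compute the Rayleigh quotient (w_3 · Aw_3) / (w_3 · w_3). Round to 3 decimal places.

λ ≈ 4.751

w1 = Av₀ = (10, -10)
w2 = Aw1 = (50, 10)
w3 = Aw2 = (250, -70)
Aw3 = (1250, -110)
w3·Aw3 = 250·1250 + (-70)·(-110) = 320200; w3·w3 = 250·250 + (-70)·(-70) = 67400
λ ≈ 320200/67400 = 4.751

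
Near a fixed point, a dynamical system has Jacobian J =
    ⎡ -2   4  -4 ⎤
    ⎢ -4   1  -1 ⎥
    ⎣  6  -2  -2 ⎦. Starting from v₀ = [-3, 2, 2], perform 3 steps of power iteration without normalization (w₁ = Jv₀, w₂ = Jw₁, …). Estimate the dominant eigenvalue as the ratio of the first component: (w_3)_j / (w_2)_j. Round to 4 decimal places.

w1 = Jv₀ = (6, 12, -26)
w2 = Jw1 = (140, 14, 64)
w3 = Jw2 = (-480, -610, 684)
Ratio at component: -480 / 140 = -3.4286

-3.4286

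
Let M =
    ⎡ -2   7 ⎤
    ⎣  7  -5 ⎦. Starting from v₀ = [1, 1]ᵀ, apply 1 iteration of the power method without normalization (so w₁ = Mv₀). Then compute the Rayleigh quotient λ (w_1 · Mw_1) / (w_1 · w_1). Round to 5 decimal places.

λ ≈ 2.41379

w1 = Mv₀ = ((-2)·1 + 7·1; 7·1 + (-5)·1) = (5, 2)
Mw1 = (4, 25)
w1·Mw1 = 5·4 + 2·25 = 70; w1·w1 = 5·5 + 2·2 = 29
λ ≈ 70/29 = 2.41379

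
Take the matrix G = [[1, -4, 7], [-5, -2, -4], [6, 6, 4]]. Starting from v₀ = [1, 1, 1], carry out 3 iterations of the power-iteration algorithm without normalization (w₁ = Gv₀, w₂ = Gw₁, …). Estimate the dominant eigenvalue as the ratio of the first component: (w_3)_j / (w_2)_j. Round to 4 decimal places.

3.5125

w1 = Gv₀ = (4, -11, 16)
w2 = Gw1 = (160, -62, 22)
w3 = Gw2 = (562, -764, 676)
Ratio at component: 562 / 160 = 3.5125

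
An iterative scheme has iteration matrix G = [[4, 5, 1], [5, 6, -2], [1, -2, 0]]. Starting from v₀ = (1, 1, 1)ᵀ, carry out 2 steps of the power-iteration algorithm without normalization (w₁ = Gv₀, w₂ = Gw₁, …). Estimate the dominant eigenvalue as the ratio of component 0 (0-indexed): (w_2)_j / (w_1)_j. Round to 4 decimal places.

λ ≈ 8.4000

w1 = Gv₀ = (10, 9, -1)
w2 = Gw1 = (84, 106, -8)
Ratio at component: 84 / 10 = 8.4000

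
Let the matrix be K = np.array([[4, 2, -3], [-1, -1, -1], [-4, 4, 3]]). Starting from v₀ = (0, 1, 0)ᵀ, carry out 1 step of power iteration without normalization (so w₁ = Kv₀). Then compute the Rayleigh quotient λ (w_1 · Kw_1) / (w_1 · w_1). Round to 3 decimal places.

λ ≈ -0.333

w1 = Kv₀ = (4·0 + 2·1 + (-3)·0; (-1)·0 + (-1)·1 + (-1)·0; (-4)·0 + 4·1 + 3·0) = (2, -1, 4)
Kw1 = (-6, -5, 0)
w1·Kw1 = 2·(-6) + (-1)·(-5) + 4·0 = -7; w1·w1 = 2·2 + (-1)·(-1) + 4·4 = 21
λ ≈ -7/21 = -0.333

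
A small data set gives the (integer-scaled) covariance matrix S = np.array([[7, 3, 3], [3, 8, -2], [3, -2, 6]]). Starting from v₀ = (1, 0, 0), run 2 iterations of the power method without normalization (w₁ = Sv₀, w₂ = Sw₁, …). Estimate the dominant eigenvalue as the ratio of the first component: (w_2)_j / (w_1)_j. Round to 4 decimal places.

w1 = Sv₀ = (7·1 + 3·0 + 3·0; 3·1 + 8·0 + (-2)·0; 3·1 + (-2)·0 + 6·0) = (7, 3, 3)
w2 = Sw1 = (7·7 + 3·3 + 3·3; 3·7 + 8·3 + (-2)·3; 3·7 + (-2)·3 + 6·3) = (67, 39, 33)
Ratio at component: 67 / 7 = 9.5714

9.5714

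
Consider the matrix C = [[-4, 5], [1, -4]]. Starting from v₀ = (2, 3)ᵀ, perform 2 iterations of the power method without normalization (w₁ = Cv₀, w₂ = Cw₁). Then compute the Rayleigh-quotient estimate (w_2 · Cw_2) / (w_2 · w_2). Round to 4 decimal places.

λ ≈ -6.6524

w1 = Cv₀ = ((-4)·2 + 5·3; 1·2 + (-4)·3) = (7, -10)
w2 = Cw1 = ((-4)·7 + 5·(-10); 1·7 + (-4)·(-10)) = (-78, 47)
Cw2 = (547, -266)
w2·Cw2 = (-78)·547 + 47·(-266) = -55168; w2·w2 = (-78)·(-78) + 47·47 = 8293
λ ≈ -55168/8293 = -6.6524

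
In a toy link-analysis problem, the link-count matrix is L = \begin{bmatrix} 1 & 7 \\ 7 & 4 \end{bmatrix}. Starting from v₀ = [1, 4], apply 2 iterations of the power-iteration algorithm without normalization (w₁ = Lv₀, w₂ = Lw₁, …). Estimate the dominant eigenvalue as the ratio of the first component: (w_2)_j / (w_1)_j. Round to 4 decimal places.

6.5517

w1 = Lv₀ = (1·1 + 7·4; 7·1 + 4·4) = (29, 23)
w2 = Lw1 = (1·29 + 7·23; 7·29 + 4·23) = (190, 295)
Ratio at component: 190 / 29 = 6.5517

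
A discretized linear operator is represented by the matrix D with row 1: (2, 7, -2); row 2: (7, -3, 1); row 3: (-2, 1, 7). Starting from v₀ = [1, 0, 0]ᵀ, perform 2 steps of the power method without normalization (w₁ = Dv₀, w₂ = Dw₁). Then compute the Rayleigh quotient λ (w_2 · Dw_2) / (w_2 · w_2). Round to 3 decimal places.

λ ≈ 0.761

w1 = Dv₀ = (2, 7, -2)
w2 = Dw1 = (57, -9, -11)
Dw2 = (73, 415, -200)
w2·Dw2 = 57·73 + (-9)·415 + (-11)·(-200) = 2626; w2·w2 = 57·57 + (-9)·(-9) + (-11)·(-11) = 3451
λ ≈ 2626/3451 = 0.761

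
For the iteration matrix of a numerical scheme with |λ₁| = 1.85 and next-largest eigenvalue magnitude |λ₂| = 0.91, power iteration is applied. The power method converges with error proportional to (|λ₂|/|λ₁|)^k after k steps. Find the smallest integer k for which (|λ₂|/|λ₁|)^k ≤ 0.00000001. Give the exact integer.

|λ₂/λ₁| = 0.91/1.85 = 0.49189
Need k ≥ ln(0.00000001) / ln(0.49189) = -18.4207 / -0.7095 ≈ 25.963
Smallest integer k satisfying the bound: 26

26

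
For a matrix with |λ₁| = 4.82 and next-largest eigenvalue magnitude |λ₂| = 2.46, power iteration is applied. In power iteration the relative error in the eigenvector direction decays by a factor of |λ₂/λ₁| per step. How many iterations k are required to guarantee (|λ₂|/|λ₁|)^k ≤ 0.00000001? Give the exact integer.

|λ₂/λ₁| = 2.46/4.82 = 0.51037
Need k ≥ ln(0.00000001) / ln(0.51037) = -18.4207 / -0.6726 ≈ 27.387
Smallest integer k satisfying the bound: 28

28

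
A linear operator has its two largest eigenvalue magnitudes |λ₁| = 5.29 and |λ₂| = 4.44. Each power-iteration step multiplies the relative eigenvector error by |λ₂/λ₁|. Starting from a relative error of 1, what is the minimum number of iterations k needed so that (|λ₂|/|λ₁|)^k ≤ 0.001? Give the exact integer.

40

|λ₂/λ₁| = 4.44/5.29 = 0.83932
Need k ≥ ln(0.001) / ln(0.83932) = -6.9078 / -0.1752 ≈ 39.436
Smallest integer k satisfying the bound: 40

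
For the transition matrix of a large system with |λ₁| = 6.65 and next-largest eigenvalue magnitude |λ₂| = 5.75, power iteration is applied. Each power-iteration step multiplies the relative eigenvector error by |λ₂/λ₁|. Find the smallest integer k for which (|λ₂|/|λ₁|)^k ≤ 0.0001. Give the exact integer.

|λ₂/λ₁| = 5.75/6.65 = 0.86466
Need k ≥ ln(0.0001) / ln(0.86466) = -9.2103 / -0.1454 ≈ 63.337
Smallest integer k satisfying the bound: 64

64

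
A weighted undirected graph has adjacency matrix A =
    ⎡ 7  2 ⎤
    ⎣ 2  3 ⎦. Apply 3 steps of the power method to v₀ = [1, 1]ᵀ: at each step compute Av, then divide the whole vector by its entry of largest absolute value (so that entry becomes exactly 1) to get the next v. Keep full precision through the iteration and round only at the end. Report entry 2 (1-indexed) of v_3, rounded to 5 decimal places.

0.42461

Av0 = (9.000000, 5.000000); divide by 9.000000 → v1 = (1.000000, 0.555556)
Av1 = (8.111111, 3.666667); divide by 8.111111 → v2 = (1.000000, 0.452055)
Av2 = (7.904110, 3.356164); divide by 7.904110 → v3 = (1.000000, 0.424610)
Requested entry of v3: 245/577 = 0.42461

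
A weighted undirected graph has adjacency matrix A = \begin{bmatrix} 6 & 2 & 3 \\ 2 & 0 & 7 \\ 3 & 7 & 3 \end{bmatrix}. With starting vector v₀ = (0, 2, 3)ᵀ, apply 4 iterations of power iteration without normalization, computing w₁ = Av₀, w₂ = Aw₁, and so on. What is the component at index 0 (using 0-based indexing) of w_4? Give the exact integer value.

w1 = Av₀ = (13, 21, 23)
w2 = Aw1 = (189, 187, 255)
w3 = Aw2 = (2273, 2163, 2641)
w4 = Aw3 = (25887, 23033, 29883)
The requested component of w4 is 25887.

25887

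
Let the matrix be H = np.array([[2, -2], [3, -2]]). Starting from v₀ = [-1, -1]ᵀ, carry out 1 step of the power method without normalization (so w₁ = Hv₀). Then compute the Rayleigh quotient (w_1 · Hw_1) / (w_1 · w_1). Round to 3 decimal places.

λ ≈ -2.000

w1 = Hv₀ = (2·(-1) + (-2)·(-1); 3·(-1) + (-2)·(-1)) = (0, -1)
Hw1 = (2, 2)
w1·Hw1 = 0·2 + (-1)·2 = -2; w1·w1 = 0·0 + (-1)·(-1) = 1
λ ≈ -2/1 = -2.000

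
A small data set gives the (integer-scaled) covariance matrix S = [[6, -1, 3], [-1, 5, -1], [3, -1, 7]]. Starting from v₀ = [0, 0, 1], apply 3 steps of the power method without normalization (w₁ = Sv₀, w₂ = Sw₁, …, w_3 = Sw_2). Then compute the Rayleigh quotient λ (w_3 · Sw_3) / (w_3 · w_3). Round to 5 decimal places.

w1 = Sv₀ = (6·0 + (-1)·0 + 3·1; (-1)·0 + 5·0 + (-1)·1; 3·0 + (-1)·0 + 7·1) = (3, -1, 7)
w2 = Sw1 = (6·3 + (-1)·(-1) + 3·7; (-1)·3 + 5·(-1) + (-1)·7; 3·3 + (-1)·(-1) + 7·7) = (40, -15, 59)
w3 = Sw2 = (432, -174, 548)
Sw3 = (4410, -1850, 5306)
w3·Sw3 = 432·4410 + (-174)·(-1850) + 548·5306 = 5134708; w3·w3 = 432·432 + (-174)·(-174) + 548·548 = 517204
λ ≈ 5134708/517204 = 9.92782

λ ≈ 9.92782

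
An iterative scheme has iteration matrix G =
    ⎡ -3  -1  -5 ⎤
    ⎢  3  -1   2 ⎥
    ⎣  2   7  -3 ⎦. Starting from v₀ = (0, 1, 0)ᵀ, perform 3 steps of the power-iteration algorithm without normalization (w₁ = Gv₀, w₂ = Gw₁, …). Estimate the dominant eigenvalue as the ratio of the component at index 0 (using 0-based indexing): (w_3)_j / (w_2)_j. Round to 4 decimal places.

w1 = Gv₀ = (-1, -1, 7)
w2 = Gw1 = (-31, 12, -30)
w3 = Gw2 = (231, -165, 112)
Ratio at component: 231 / -31 = -7.4516

-7.4516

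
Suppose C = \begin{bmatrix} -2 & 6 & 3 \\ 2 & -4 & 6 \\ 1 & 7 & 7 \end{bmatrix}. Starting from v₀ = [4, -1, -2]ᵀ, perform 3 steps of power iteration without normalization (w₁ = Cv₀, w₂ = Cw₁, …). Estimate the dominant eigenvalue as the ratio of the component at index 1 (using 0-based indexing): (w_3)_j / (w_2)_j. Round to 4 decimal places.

2.0282

w1 = Cv₀ = (-20, 0, -17)
w2 = Cw1 = (-11, -142, -139)
w3 = Cw2 = (-1247, -288, -1978)
Ratio at component: -288 / -142 = 2.0282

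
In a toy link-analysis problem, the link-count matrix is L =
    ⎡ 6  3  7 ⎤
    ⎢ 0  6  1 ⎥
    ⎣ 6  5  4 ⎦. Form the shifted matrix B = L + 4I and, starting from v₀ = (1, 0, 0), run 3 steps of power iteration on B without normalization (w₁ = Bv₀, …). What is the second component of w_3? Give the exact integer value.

B = L + 4I has rows (10, 3, 7); (0, 10, 1); (6, 5, 8)
w1 = Bv₀ = (10, 0, 6)
w2 = Bw1 = (142, 6, 108)
w3 = Bw2 = (2194, 168, 1746)
Requested component of w3: 168

168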